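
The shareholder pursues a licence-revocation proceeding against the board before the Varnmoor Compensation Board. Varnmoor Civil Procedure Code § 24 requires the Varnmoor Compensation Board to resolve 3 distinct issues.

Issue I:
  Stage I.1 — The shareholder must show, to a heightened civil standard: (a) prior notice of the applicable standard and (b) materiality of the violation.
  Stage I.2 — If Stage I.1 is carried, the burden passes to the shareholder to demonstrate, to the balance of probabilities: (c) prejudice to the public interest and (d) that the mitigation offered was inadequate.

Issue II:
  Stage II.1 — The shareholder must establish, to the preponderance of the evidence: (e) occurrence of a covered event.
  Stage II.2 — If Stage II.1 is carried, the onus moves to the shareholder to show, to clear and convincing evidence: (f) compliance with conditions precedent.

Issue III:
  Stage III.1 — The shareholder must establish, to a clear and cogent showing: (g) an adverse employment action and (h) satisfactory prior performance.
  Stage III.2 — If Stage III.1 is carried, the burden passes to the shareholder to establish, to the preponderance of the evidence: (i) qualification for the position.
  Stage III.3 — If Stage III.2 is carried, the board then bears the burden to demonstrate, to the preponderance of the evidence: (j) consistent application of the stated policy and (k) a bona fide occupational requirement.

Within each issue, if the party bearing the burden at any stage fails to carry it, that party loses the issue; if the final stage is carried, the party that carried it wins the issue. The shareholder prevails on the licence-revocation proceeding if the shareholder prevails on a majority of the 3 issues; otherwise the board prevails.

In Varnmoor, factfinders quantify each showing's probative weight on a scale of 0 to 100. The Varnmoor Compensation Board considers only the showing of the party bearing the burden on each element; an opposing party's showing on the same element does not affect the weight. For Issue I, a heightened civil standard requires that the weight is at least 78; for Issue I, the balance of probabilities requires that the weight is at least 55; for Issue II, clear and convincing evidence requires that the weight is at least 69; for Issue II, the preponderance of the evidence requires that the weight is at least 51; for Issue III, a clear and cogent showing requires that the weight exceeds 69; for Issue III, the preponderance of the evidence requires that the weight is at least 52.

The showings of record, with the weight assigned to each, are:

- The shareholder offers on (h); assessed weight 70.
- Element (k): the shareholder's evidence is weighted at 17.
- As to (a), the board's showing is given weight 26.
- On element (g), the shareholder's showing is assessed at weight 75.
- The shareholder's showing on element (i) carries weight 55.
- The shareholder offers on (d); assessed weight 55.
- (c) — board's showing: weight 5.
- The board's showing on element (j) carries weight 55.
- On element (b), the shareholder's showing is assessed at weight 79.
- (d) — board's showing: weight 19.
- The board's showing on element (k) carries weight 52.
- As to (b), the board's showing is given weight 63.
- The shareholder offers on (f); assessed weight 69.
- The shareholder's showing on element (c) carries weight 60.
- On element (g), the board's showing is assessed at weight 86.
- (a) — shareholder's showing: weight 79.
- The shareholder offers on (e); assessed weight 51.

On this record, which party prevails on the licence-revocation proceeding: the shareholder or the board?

shareholder

— Issue I —
At Stage I.1 the shareholder must meet a heightened civil standard (weight is at least 78): on (a) the weight is 79 (the board's 26 is given no effect), ≥ 78, so (a) meets the standard; on (b) the weight is 79 (the board's 63 is given no effect), which does reach 78, so (b) meets the standard.
  All elements met. The shareholder retains the burden for Stage I.2.
At Stage I.2 the shareholder must meet the balance of probabilities (weight is at least 55): on (c) the weight is 60 (the board's 5 is given no effect), which does reach 55, so (c) meets the standard; on (d) the weight is 55 (the board's 19 is given no effect), which does reach 55, so (d) meets the standard.
  All elements met at the final stage.
Every stage carried; the shareholder prevails on this issue.
— Issue II —
Stage II.1 — burden on shareholder; standard: the preponderance of the evidence (weight is at least 51).
    (e): 51 ≥ 51 [met]
  All elements met. The shareholder retains the burden for Stage II.2.
Stage II.2 — burden on shareholder; standard: clear and convincing evidence (weight is at least 69).
    (f): 69 ≥ 69 [met]
  The shareholder carries the last stage.
Every stage carried; the shareholder prevails on this issue.
— Issue III —
Stage III.1 — burden on shareholder; standard: a clear and cogent showing (weight exceeds 69).
    (g): 75 (board's 86 disregarded) > 69 [met]
    (h): 70 > 69 [met]
  Stage III.1 carried; the burden remains with the shareholder.
Stage III.2 — burden on shareholder; standard: the preponderance of the evidence (weight is at least 52).
    (i): 55 ≥ 52 [met]
  Stage III.2 is satisfied; the onus moves to the board.
Stage III.3 — burden on board; standard: the preponderance of the evidence (weight is at least 52).
    (j): 55 ≥ 52 [met]
    (k): 52 (shareholder's 17 disregarded) ≥ 52 [met]
  All elements met at the final stage.
All stages carried — the board prevails on this issue.
Per-issue: Issue I → shareholder; Issue II → shareholder; Issue III → board. The shareholder must prevail on a majority of issues; overall, the shareholder prevails.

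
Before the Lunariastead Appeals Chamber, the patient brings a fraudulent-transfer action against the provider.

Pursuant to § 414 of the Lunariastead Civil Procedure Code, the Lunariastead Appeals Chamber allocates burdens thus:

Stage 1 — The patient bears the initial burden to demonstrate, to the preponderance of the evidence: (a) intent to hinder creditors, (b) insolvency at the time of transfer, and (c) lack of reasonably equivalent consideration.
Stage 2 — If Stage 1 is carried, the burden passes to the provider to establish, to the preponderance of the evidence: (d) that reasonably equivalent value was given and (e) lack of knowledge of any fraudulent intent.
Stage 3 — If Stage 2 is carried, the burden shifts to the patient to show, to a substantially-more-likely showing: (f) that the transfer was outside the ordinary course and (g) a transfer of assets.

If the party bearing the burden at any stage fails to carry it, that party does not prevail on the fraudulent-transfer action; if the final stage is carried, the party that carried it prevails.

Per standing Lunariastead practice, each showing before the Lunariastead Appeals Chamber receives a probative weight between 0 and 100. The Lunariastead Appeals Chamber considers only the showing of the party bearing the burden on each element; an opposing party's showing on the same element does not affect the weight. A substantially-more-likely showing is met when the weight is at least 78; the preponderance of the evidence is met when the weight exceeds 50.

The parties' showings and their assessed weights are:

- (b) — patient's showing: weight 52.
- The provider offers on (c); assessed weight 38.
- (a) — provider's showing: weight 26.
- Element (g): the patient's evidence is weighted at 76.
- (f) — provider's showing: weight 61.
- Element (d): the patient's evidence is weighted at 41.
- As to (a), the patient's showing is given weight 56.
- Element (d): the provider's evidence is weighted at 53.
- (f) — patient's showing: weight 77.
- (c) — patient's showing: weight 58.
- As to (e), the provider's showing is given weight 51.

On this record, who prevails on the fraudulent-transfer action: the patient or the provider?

Stage 1 — burden on patient; standard: the preponderance of the evidence (weight exceeds 50).
    (a): 56 (provider's 26 disregarded) > 50 [met]
    (b): 52 > 50 [met]
    (c): 58 (provider's 38 disregarded) > 50 [met]
  All elements met. The burden passes to the provider.
Stage 2 — burden on provider; standard: the preponderance of the evidence (weight exceeds 50).
    (d): 53 (patient's 41 disregarded) > 50 [met]
    (e): 51 > 50 [met]
  All elements met. The burden passes to the patient.
Stage 3 — burden on patient; standard: a substantially-more-likely showing (weight is at least 78).
    (f): 77 (provider's 61 disregarded) < 78 [not met]
    (g): 76 < 78 [not met]
  The patient does not carry Stage 3.
The provider prevails.

provider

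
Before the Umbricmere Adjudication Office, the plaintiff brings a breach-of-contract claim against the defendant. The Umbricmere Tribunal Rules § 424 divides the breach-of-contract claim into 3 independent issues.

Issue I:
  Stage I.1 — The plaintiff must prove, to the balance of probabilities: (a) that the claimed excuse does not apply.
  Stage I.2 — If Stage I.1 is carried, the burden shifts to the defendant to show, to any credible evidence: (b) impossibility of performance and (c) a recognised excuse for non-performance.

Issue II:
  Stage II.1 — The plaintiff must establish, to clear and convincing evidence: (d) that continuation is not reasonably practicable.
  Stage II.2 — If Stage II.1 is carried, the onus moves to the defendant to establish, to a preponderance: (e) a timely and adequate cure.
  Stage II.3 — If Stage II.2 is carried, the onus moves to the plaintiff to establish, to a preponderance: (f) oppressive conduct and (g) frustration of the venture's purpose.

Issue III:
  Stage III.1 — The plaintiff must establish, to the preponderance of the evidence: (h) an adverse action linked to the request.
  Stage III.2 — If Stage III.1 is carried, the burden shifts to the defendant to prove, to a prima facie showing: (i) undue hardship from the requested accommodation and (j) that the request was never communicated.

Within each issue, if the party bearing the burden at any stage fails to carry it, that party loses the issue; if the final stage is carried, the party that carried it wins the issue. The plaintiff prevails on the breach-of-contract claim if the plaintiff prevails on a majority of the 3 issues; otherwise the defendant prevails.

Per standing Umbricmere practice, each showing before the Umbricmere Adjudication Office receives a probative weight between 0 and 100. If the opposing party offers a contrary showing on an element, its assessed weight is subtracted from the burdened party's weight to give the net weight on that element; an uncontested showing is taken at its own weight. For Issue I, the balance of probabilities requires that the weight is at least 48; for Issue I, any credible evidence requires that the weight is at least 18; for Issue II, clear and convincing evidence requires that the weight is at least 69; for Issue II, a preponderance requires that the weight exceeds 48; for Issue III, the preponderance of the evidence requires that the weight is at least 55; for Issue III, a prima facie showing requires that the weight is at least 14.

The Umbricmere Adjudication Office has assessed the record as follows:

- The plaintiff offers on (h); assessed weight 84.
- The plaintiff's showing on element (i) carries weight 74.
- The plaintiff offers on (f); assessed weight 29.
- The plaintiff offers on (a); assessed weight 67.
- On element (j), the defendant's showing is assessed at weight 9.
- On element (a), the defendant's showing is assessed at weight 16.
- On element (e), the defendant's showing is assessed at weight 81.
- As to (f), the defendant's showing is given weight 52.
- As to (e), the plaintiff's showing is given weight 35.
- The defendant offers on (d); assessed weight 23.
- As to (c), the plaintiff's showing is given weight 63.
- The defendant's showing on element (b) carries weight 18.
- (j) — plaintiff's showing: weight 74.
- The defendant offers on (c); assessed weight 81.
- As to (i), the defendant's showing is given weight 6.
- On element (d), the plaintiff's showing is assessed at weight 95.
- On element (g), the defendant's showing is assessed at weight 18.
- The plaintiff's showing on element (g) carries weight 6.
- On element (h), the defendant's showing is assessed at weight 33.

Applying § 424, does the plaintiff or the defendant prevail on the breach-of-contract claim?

defendant

— Issue I —
Stage I.1 — burden on plaintiff; standard: the balance of probabilities (weight is at least 48).
    (a): 67 − 16 = 51 ≥ 48 [met]
  Stage I.1 is satisfied; the onus moves to the defendant.
Stage I.2 — burden on defendant; standard: any credible evidence (weight is at least 18).
    (b): 18 ≥ 18 [met]
    (c): 81 − 63 = 18 ≥ 18 [met]
  All elements met at the final stage.
With every stage satisfied, the defendant prevails on this issue.
— Issue II —
At Stage II.1 the plaintiff must meet clear and convincing evidence (weight is at least 69): on (d) the weight is 95 less the opposing 23 gives net 72, ≥ 69, so (d) meets the standard.
  The plaintiff carries Stage II.1; the defendant now bears the burden.
At Stage II.2 the defendant must meet a preponderance (weight exceeds 48): on (e) the weight is 81 less the opposing 35 gives net 46, ≤ 48, so (e) does not meet the standard.
  The defendant does not carry Stage II.2.
The plaintiff prevails on this issue.
— Issue III —
Stage III.1 — burden on plaintiff; standard: the preponderance of the evidence (weight is at least 55).
    (h): 84 − 33 = 51 < 55 [not met]
  The plaintiff does not carry Stage III.1.
The defendant prevails on this issue.
Per-issue: Issue I → defendant; Issue II → plaintiff; Issue III → defendant. The plaintiff must prevail on a majority of issues; overall, the defendant prevails.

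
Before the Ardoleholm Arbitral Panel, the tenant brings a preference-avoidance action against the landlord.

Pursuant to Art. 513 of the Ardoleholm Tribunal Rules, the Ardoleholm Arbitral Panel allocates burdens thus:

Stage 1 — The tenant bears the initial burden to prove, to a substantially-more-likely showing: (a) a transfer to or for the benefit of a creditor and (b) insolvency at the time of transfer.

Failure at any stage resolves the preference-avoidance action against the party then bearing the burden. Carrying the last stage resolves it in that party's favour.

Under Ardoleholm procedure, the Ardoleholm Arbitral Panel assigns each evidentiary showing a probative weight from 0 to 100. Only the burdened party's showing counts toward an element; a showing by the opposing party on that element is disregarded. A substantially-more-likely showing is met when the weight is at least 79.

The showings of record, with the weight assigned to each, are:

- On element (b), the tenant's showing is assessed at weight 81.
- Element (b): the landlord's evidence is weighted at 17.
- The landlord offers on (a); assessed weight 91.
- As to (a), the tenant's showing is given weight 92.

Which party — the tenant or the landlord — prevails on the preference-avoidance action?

tenant

Stage 1 — burden on tenant; standard: a substantially-more-likely showing (weight is at least 79).
    (a): 92 (landlord's 91 disregarded) ≥ 79 [met]
    (b): 81 (landlord's 17 disregarded) ≥ 79 [met]
  All elements met at the final stage.
Every stage carried; the tenant prevails.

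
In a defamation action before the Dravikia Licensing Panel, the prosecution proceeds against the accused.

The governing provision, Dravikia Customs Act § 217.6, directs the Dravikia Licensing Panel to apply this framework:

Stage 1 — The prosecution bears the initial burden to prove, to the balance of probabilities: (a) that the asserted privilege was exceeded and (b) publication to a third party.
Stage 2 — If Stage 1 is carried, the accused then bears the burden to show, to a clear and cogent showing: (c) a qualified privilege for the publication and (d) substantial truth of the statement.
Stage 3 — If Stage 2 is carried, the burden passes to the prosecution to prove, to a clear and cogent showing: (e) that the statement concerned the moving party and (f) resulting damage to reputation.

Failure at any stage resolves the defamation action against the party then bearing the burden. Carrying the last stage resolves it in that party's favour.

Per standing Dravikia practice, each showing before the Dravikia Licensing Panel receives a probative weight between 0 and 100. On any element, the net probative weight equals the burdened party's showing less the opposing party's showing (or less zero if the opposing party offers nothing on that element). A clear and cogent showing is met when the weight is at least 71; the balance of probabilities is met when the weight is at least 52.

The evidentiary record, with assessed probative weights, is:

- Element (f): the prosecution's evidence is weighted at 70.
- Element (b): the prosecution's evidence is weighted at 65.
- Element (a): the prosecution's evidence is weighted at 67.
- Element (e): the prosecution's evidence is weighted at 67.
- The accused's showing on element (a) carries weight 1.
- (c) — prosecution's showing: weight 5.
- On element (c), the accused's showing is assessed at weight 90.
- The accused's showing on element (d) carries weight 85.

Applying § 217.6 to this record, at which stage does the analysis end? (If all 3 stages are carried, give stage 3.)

At Stage 1 the prosecution must meet the balance of probabilities (weight is at least 52): on (a) the weight is 67 less the opposing 1 gives net 66, ≥ 52, so (a) meets the standard; on (b) the weight is 65, ≥ 52, so (b) meets the standard.
  The prosecution carries Stage 1; the accused now bears the burden.
At Stage 2 the accused must meet a clear and cogent showing (weight is at least 71): on (c) the weight is 90 less the opposing 5 gives net 85, which does reach 71, so (c) meets the standard; on (d) the weight is 85, which does reach 71, so (d) meets the standard.
  All elements met. The burden passes to the prosecution.
At Stage 3 the prosecution must meet a clear and cogent showing (weight is at least 71): on (e) the weight is 67, < 71, so (e) does not meet the standard; on (f) the weight is 70, which does not reach 71, so (f) does not meet the standard.
  Stage 3 not carried; the prosecution fails its burden.
The analysis ends at Stage 3; the accused prevails.

stage 3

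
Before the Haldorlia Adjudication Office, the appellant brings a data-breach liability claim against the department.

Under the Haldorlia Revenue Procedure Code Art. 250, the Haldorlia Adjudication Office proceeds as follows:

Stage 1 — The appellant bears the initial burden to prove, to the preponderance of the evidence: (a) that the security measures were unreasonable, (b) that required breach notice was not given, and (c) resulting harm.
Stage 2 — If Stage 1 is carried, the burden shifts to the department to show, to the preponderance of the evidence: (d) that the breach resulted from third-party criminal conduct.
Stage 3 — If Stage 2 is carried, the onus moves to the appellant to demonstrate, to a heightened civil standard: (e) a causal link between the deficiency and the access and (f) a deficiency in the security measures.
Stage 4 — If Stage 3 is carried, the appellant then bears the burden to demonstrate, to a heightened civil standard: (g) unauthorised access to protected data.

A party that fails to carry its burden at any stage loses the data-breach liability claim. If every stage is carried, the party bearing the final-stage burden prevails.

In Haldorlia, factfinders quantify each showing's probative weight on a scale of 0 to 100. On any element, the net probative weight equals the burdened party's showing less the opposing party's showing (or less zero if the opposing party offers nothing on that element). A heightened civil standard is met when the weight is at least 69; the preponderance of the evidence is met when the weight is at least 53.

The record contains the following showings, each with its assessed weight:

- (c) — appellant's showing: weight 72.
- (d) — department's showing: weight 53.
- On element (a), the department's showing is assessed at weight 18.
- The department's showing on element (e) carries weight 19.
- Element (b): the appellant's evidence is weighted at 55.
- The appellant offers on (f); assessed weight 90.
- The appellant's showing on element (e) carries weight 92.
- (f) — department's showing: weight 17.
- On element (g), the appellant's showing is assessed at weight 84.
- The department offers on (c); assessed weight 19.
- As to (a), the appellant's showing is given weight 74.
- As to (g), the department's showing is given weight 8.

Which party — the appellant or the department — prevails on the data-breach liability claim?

appellant

Stage 1 — burden on appellant; standard: the preponderance of the evidence (weight is at least 53).
    (a): 74 − 18 = 56 ≥ 53 [met]
    (b): 55 ≥ 53 [met]
    (c): 72 − 19 = 53 ≥ 53 [met]
  The appellant carries Stage 1; the department now bears the burden.
Stage 2 — burden on department; standard: the preponderance of the evidence (weight is at least 53).
    (d): 53 ≥ 53 [met]
  Stage 2 is satisfied; the onus moves to the appellant.
Stage 3 — burden on appellant; standard: a heightened civil standard (weight is at least 69).
    (e): 92 − 19 = 73 ≥ 69 [met]
    (f): 90 − 17 = 73 ≥ 69 [met]
  Stage 3 carried; the burden remains with the appellant.
Stage 4 — burden on appellant; standard: a heightened civil standard (weight is at least 69).
    (g): 84 − 8 = 76 ≥ 69 [met]
  The appellant carries the last stage.
All stages carried — the appellant prevails.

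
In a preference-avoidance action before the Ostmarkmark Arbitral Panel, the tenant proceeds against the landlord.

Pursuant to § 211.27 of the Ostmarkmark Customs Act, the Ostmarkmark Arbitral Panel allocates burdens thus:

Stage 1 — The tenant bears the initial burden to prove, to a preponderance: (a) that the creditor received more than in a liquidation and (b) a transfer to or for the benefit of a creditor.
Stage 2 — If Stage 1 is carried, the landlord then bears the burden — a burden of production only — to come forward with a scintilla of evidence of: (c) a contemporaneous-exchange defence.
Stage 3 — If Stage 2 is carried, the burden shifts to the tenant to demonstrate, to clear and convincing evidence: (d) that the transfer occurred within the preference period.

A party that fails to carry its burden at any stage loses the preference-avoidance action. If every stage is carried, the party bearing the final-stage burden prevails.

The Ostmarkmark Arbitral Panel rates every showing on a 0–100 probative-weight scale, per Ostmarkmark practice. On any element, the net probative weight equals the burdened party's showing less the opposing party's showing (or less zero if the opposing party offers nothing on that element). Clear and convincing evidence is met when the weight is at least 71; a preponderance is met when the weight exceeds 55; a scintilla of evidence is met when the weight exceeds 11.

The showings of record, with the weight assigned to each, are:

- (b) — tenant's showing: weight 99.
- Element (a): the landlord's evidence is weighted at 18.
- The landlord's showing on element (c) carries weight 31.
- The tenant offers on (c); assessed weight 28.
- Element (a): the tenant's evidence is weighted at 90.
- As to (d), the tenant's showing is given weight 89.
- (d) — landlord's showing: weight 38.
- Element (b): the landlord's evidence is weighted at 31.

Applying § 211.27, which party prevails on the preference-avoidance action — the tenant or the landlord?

tenant

Stage 1 (tenant, a preponderance, weight exceeds 55): (a) net 90−18=72 > 55 — meets; (b) net 99−31=68 > 55 — meets.
  All elements met. The burden passes to the landlord.
Stage 2 (landlord, a scintilla of evidence, weight exceeds 11): (c) net 31−28=3 ≤ 11 — fails.
  Not every element is met, so the landlord fails to carry Stage 2.
So the tenant prevails.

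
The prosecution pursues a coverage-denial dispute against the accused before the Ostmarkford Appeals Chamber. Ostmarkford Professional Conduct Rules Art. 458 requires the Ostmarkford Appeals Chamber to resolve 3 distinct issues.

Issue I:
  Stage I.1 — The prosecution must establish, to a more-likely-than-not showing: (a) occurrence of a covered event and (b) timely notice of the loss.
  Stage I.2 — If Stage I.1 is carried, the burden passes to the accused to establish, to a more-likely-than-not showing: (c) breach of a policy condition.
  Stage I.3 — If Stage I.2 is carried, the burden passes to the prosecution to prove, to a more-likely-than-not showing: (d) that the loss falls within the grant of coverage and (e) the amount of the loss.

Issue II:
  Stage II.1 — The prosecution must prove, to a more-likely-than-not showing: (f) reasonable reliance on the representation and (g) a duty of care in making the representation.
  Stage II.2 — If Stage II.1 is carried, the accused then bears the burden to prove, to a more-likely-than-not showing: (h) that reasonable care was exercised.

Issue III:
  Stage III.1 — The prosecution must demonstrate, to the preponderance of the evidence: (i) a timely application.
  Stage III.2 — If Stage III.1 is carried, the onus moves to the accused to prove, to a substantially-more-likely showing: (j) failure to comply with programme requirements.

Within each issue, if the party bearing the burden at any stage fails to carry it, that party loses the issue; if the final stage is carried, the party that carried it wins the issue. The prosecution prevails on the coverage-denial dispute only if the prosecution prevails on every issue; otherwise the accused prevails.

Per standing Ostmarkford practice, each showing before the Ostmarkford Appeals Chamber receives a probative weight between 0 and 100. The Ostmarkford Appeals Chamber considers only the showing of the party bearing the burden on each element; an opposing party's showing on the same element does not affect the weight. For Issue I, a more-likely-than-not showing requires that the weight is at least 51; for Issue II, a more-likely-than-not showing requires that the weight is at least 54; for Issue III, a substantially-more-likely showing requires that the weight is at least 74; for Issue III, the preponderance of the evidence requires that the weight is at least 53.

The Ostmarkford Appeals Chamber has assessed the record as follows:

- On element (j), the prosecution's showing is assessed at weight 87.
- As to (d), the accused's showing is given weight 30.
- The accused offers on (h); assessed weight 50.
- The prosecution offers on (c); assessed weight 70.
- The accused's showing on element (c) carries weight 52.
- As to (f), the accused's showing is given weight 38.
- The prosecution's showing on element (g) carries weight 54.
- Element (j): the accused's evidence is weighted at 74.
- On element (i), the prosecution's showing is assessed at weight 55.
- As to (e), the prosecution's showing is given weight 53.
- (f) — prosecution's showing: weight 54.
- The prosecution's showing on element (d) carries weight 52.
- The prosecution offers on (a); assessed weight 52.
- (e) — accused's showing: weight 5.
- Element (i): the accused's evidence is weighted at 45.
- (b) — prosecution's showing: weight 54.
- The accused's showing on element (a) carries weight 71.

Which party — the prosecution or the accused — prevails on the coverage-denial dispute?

accused

— Issue I —
Stage I.1 — burden on prosecution; standard: a more-likely-than-not showing (weight is at least 51).
    (a): 52 (accused's 71 disregarded) ≥ 51 [met]
    (b): 54 ≥ 51 [met]
  The prosecution carries Stage I.1; the accused now bears the burden.
Stage I.2 — burden on accused; standard: a more-likely-than-not showing (weight is at least 51).
    (c): 52 (prosecution's 70 disregarded) ≥ 51 [met]
  All elements met. The burden passes to the prosecution.
Stage I.3 — burden on prosecution; standard: a more-likely-than-not showing (weight is at least 51).
    (d): 52 (accused's 30 disregarded) ≥ 51 [met]
    (e): 53 (accused's 5 disregarded) ≥ 51 [met]
  All elements met at the final stage.
All stages carried — the prosecution prevails on this issue.
— Issue II —
At Stage II.1 the prosecution must meet a more-likely-than-not showing (weight is at least 54): on (f) the weight is 54 (the accused's 38 is given no effect), ≥ 54, so (f) meets the standard; on (g) the weight is 54, ≥ 54, so (g) meets the standard.
  Stage II.1 is satisfied; the onus moves to the accused.
At Stage II.2 the accused must meet a more-likely-than-not showing (weight is at least 54): on (h) the weight is 50, which does not reach 54, so (h) does not meet the standard.
  Stage II.2 not carried; the accused fails its burden.
So the prosecution prevails on this issue.
— Issue III —
Stage III.1 — burden on prosecution; standard: the preponderance of the evidence (weight is at least 53).
    (i): 55 (accused's 45 disregarded) ≥ 53 [met]
  Stage III.1 carried; the burden shifts to the accused.
Stage III.2 — burden on accused; standard: a substantially-more-likely showing (weight is at least 74).
    (j): 74 (prosecution's 87 disregarded) ≥ 74 [met]
  The accused carries the last stage.
With every stage satisfied, the accused prevails on this issue.
Per-issue: Issue I → prosecution; Issue II → prosecution; Issue III → accused. The prosecution must prevail on every issue; overall, the accused prevails.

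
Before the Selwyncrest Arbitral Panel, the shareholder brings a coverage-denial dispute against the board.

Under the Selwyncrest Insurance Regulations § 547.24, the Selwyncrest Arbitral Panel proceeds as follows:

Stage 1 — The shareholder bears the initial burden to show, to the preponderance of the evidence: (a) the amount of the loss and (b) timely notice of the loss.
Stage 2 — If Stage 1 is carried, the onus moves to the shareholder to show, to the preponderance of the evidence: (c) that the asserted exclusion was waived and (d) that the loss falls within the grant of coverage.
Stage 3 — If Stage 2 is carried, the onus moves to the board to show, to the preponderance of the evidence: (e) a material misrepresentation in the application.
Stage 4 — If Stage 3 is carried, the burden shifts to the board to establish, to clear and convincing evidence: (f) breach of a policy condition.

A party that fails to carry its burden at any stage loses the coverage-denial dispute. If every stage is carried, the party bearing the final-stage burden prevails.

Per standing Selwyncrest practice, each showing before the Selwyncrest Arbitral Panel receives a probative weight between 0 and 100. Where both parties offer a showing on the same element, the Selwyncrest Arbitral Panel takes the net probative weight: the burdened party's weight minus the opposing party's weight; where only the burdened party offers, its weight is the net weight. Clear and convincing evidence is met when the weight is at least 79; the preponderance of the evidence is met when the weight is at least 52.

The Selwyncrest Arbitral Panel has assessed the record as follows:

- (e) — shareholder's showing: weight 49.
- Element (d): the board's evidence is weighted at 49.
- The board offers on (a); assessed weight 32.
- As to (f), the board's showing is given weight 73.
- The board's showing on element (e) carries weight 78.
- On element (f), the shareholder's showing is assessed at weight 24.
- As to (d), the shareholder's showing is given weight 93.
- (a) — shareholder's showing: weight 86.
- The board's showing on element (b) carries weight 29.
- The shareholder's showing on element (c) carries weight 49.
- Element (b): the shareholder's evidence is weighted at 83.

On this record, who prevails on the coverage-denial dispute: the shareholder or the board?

Stage 1 — burden on shareholder; standard: the preponderance of the evidence (weight is at least 52).
    (a): 86 − 32 = 54 ≥ 52 [met]
    (b): 83 − 29 = 54 ≥ 52 [met]
  Stage 1 carried; the burden remains with the shareholder.
Stage 2 — burden on shareholder; standard: the preponderance of the evidence (weight is at least 52).
    (c): 49 < 52 [not met]
    (d): 93 − 49 = 44 < 52 [not met]
  The shareholder does not carry Stage 2.
So the board prevails.

board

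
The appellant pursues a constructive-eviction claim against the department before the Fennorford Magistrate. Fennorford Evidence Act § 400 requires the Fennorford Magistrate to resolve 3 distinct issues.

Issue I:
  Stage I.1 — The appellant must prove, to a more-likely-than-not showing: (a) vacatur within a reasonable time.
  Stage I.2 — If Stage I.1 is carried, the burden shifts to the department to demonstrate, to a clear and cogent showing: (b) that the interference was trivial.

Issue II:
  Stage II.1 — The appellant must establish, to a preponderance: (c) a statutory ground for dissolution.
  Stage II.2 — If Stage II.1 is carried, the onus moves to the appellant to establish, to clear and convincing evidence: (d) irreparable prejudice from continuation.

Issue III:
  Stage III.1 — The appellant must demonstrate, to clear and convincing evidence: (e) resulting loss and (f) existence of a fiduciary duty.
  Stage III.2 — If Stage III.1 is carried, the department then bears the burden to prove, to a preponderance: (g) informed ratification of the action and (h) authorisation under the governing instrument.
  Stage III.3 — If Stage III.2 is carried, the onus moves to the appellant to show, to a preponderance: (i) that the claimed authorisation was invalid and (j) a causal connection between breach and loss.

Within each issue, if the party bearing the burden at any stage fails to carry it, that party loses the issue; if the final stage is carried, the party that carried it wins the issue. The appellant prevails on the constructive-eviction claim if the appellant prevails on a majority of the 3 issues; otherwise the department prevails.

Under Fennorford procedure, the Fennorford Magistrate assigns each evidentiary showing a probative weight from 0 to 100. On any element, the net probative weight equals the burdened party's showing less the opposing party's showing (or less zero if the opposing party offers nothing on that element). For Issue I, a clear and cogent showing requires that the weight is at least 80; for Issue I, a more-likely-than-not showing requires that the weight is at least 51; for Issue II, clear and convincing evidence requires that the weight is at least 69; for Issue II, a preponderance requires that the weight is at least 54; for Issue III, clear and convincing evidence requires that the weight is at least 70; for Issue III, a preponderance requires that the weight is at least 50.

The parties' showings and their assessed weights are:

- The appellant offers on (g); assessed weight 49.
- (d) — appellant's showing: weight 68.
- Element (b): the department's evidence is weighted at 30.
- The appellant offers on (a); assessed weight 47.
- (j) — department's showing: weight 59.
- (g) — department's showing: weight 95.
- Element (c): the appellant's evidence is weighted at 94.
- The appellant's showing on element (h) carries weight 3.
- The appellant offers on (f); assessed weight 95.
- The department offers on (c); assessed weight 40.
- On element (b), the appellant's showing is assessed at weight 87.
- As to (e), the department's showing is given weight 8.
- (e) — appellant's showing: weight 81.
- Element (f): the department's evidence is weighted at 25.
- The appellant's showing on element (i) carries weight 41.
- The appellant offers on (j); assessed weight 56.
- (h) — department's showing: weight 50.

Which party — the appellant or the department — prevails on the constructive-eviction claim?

department

— Issue I —
Stage I.1 — burden on appellant; standard: a more-likely-than-not showing (weight is at least 51).
    (a): 47 < 51 [not met]
  The appellant does not carry Stage I.1.
The analysis ends at Stage I.1; the department prevails on this issue.
— Issue II —
Stage II.1 (appellant, a preponderance, weight is at least 54): (c) net 94−40=54 ≥ 54 — meets.
  Stage II.1 carried; the burden remains with the appellant.
Stage II.2 (appellant, clear and convincing evidence, weight is at least 69): (d) 68 < 69 — fails.
  Not every element is met, so the appellant fails to carry Stage II.2.
The department prevails on this issue.
— Issue III —
Stage III.1 — burden on appellant; standard: clear and convincing evidence (weight is at least 70).
    (e): 81 − 8 = 73 ≥ 70 [met]
    (f): 95 − 25 = 70 ≥ 70 [met]
  Stage III.1 is satisfied; the onus moves to the department.
Stage III.2 — burden on department; standard: a preponderance (weight is at least 50).
    (g): 95 − 49 = 46 < 50 [not met]
    (h): 50 − 3 = 47 < 50 [not met]
  The department does not carry Stage III.2.
The analysis ends at Stage III.2; the appellant prevails on this issue.
Per-issue: Issue I → department; Issue II → department; Issue III → appellant. The appellant must prevail on a majority of issues; overall, the department prevails.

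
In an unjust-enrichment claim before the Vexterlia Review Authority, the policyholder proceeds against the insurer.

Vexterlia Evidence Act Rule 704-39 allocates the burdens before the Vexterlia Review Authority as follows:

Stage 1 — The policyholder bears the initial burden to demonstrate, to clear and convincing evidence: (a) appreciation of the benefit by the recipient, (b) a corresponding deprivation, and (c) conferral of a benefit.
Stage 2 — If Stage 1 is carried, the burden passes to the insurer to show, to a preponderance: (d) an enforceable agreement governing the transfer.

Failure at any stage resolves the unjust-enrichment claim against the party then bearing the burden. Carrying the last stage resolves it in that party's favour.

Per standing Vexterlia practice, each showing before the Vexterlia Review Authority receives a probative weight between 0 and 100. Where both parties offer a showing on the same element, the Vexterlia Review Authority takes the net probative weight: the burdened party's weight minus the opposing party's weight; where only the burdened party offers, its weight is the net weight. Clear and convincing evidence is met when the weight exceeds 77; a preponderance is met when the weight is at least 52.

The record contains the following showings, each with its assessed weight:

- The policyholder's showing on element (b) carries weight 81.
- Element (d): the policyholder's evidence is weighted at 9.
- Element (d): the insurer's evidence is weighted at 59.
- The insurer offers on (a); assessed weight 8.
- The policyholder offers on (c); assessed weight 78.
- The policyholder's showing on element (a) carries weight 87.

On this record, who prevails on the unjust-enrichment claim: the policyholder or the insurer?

policyholder

At Stage 1 the policyholder must meet clear and convincing evidence (weight exceeds 77): on (a) the weight is 87 less the opposing 8 gives net 79, > 77, so (a) meets the standard; on (b) the weight is 81, > 77, so (b) meets the standard; on (c) the weight is 78, > 77, so (c) meets the standard.
  The policyholder carries Stage 1; the insurer now bears the burden.
At Stage 2 the insurer must meet a preponderance (weight is at least 52): on (d) the weight is 59 less the opposing 9 gives net 50, < 52, so (d) does not meet the standard.
  Stage 2 not carried; the insurer fails its burden.
So the policyholder prevails.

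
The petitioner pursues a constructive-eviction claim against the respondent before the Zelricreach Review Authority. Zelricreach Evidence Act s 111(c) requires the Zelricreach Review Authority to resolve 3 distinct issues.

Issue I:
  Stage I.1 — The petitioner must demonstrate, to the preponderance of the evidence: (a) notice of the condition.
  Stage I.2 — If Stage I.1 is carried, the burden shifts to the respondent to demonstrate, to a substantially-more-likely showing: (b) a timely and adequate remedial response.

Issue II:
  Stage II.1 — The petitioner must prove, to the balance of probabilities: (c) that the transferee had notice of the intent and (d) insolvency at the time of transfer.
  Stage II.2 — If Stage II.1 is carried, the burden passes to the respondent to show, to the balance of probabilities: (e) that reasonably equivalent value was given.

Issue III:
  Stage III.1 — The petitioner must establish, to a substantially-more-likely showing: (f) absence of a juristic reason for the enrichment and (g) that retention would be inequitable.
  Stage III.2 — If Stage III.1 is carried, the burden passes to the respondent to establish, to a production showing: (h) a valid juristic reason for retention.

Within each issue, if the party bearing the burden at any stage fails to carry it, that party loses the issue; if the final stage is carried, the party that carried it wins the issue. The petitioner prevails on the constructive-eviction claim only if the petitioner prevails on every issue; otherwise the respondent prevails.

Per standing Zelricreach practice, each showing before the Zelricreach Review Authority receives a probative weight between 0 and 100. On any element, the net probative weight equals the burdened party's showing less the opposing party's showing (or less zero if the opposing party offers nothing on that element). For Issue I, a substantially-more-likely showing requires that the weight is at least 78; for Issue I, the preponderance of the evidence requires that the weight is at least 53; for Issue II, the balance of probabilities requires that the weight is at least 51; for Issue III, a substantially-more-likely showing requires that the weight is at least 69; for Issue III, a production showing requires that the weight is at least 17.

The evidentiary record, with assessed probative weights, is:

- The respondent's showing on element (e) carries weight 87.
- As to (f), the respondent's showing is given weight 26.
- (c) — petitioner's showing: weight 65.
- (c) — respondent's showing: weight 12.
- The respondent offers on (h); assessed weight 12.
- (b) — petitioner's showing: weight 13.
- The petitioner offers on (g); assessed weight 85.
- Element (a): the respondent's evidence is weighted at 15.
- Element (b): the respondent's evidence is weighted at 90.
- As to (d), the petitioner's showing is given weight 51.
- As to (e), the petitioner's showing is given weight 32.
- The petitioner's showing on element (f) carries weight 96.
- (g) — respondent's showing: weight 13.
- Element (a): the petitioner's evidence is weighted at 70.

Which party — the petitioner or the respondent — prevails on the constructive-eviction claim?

— Issue I —
Stage I.1 (petitioner, the preponderance of the evidence, weight is at least 53): (a) net 70−15=55 ≥ 53 — meets.
  All elements met. The burden passes to the respondent.
Stage I.2 (respondent, a substantially-more-likely showing, weight is at least 78): (b) net 90−13=77 < 78 — fails.
  Stage I.2 not carried; the respondent fails its burden.
The analysis ends at Stage I.2; the petitioner prevails on this issue.
— Issue II —
At Stage II.1 the petitioner must meet the balance of probabilities (weight is at least 51): on (c) the weight is 65 less the opposing 12 gives net 53, which does reach 51, so (c) meets the standard; on (d) the weight is 51, which does reach 51, so (d) meets the standard.
  The petitioner carries Stage II.1; the respondent now bears the burden.
At Stage II.2 the respondent must meet the balance of probabilities (weight is at least 51): on (e) the weight is 87 less the opposing 32 gives net 55, ≥ 51, so (e) meets the standard.
  All elements met at the final stage.
Every stage carried; the respondent prevails on this issue.
— Issue III —
Stage III.1 (petitioner, a substantially-more-likely showing, weight is at least 69): (f) net 96−26=70 ≥ 69 — meets; (g) net 85−13=72 ≥ 69 — meets.
  Stage III.1 carried; the burden shifts to the respondent.
Stage III.2 (respondent, a production showing, weight is at least 17): (h) 12 < 17 — fails.
  The respondent does not carry Stage III.2.
The analysis ends at Stage III.2; the petitioner prevails on this issue.
Per-issue: Issue I → petitioner; Issue II → respondent; Issue III → petitioner. The petitioner must prevail on every issue; overall, the respondent prevails.

respondent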